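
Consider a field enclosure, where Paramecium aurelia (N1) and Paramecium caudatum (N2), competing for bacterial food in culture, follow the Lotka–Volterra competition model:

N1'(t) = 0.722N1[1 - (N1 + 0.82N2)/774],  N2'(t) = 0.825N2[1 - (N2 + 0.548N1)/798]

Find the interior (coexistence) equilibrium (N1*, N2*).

N1* ≈ 217, N2* ≈ 679

Setting both brackets to zero gives the nullclines N1 + 0.82N2 = 774 and 0.548N1 + N2 = 798.
Substituting N2 = 798 - 0.548N1 into the first: N1(1 - 0.82·0.548) = 774 - 0.82·798.
So N1* = 120/0.551 = 217, and then N2* = 798 - 0.548·217 = 679.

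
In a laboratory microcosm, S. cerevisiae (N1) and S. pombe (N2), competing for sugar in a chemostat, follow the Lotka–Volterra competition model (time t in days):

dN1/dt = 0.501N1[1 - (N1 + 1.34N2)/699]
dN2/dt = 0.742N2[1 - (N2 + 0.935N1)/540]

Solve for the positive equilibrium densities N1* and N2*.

N1* ≈ 97.3, N2* ≈ 449

Setting both brackets to zero gives the nullclines N1 + 1.34N2 = 699 and 0.935N1 + N2 = 540.
Substituting N2 = 540 - 0.935N1 into the first: N1(1 - 1.34·0.935) = 699 - 1.34·540.
So N1* = -24.6/-0.253 = 97.3, and then N2* = 540 - 0.935·97.3 = 449.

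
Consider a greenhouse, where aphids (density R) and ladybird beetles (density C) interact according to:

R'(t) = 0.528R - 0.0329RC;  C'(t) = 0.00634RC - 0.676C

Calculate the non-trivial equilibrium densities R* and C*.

Set dC/dt = 0 with C > 0: 0.00634R - 0.676 = 0, so R* = 0.676/0.00634 = 107.
Set dR/dt = 0 with R > 0: 0.528 - 0.0329C = 0, so C* = 0.528/0.0329 = 16.

R* ≈ 107, C* ≈ 16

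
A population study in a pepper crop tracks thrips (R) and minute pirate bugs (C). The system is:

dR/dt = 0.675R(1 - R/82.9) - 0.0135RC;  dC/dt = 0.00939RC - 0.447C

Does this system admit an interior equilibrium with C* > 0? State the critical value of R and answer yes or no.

The predator equation gives dC/dt > 0 only when R > 0.447/0.00939 = 47.6.
Without the predator, R → K = 82.9. Since 82.9 > 47.6, the predator can invade and persist.

Threshold R = 47.6; K > 47.6, so yes, the predator persists.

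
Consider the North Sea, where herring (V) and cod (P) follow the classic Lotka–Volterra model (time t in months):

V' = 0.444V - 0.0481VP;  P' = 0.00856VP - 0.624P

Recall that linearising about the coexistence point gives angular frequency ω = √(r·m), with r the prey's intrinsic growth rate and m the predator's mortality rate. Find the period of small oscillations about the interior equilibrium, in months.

Here r = 0.444 and m = 0.624, so r·m = 0.277.
ω = √0.277 = 0.526 per month, hence T = 2π/ω ≈ 11.9 months.

T ≈ 11.9 months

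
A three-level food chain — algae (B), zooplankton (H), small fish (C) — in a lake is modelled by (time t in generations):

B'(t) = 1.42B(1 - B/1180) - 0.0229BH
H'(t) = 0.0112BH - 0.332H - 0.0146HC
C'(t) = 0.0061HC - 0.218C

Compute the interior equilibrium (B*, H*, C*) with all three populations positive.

From dC/dt = 0: 0.0061H* = 0.218, so H* = 35.7.
From dB/dt = 0: 1.42(1 - B*/1180) = 0.0229·35.7, giving B* = 1180·(1 - 0.576) = 500.
From dH/dt = 0: 0.0112·500 - 0.332 = 0.0146C*, so C* = 5.27/0.0146 = 361.

B* ≈ 500, H* ≈ 35.7, C* ≈ 361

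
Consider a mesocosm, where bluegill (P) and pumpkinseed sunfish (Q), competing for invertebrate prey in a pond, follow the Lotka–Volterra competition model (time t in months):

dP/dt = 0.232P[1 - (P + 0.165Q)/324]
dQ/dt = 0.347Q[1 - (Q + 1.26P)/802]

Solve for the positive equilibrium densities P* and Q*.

P* ≈ 242, Q* ≈ 497

Setting both brackets to zero gives the nullclines P + 0.165Q = 324 and 1.26P + Q = 802.
Substituting Q = 802 - 1.26P into the first: P(1 - 0.165·1.26) = 324 - 0.165·802.
So P* = 192/0.792 = 242, and then Q* = 802 - 1.26·242 = 497.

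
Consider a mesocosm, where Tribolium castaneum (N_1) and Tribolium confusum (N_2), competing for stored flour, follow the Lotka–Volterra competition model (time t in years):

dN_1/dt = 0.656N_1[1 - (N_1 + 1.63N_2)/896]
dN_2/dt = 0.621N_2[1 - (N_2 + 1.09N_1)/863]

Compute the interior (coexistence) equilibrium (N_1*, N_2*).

Setting both brackets to zero gives the nullclines N_1 + 1.63N_2 = 896 and 1.09N_1 + N_2 = 863.
Substituting N_2 = 863 - 1.09N_1 into the first: N_1(1 - 1.63·1.09) = 896 - 1.63·863.
So N_1* = -511/-0.777 = 658, and then N_2* = 863 - 1.09·658 = 146.

N_1* ≈ 658, N_2* ≈ 146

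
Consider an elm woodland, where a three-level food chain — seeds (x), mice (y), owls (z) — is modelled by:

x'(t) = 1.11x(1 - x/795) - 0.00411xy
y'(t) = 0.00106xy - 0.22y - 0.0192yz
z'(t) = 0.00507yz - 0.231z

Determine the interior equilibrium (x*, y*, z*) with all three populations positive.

x* ≈ 661, y* ≈ 45.6, z* ≈ 25

From dz/dt = 0: 0.00507y* = 0.231, so y* = 45.6.
From dx/dt = 0: 1.11(1 - x*/795) = 0.00411·45.6, giving x* = 795·(1 - 0.169) = 661.
From dy/dt = 0: 0.00106·661 - 0.22 = 0.0192z*, so z* = 0.481/0.0192 = 25.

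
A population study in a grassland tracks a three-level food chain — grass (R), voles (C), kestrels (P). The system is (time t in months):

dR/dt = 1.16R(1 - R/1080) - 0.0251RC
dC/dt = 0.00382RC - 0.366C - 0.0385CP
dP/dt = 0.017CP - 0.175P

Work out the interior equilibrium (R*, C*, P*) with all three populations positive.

From dP/dt = 0: 0.017C* = 0.175, so C* = 10.3.
From dR/dt = 0: 1.16(1 - R*/1080) = 0.0251·10.3, giving R* = 1080·(1 - 0.223) = 839.
From dC/dt = 0: 0.00382·839 - 0.366 = 0.0385P*, so P* = 2.84/0.0385 = 73.8.

R* ≈ 839, C* ≈ 10.3, P* ≈ 73.8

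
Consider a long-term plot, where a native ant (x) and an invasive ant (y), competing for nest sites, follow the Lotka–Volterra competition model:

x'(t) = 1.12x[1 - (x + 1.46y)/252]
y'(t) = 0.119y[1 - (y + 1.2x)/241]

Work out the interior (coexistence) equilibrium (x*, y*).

Setting both brackets to zero gives the nullclines x + 1.46y = 252 and 1.2x + y = 241.
Substituting y = 241 - 1.2x into the first: x(1 - 1.46·1.2) = 252 - 1.46·241.
So x* = -99.9/-0.752 = 133, and then y* = 241 - 1.2·133 = 81.6.

x* ≈ 133, y* ≈ 81.6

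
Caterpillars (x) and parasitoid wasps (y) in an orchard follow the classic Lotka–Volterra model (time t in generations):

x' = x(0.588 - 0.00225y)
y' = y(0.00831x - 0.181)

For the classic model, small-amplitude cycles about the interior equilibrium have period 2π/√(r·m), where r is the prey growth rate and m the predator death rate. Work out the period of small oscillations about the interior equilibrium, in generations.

T ≈ 19.3 generations

Here r = 0.588 and m = 0.181, so r·m = 0.106.
ω = √0.106 = 0.326 per generation, hence T = 2π/ω ≈ 19.3 generations.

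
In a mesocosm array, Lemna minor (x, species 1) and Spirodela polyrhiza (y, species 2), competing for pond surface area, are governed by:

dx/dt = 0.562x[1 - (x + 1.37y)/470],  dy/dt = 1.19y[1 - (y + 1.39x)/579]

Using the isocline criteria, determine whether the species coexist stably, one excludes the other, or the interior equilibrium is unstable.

Compare the nullcline intercepts: K1/α12 = 470/1.37 = 343 < K2 = 579; K2/α21 = 579/1.39 = 417 < K1 = 470.
Since both are reversed, neither can invade when rare; the interior point is a saddle.

unstable coexistence (outcome depends on initial conditions)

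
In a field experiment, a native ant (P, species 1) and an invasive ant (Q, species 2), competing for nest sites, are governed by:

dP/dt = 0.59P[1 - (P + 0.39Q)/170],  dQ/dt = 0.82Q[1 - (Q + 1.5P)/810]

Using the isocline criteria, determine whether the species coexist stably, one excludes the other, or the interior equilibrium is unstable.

Compare the nullcline intercepts: K1/α12 = 170/0.39 = 436 < K2 = 810; K2/α21 = 810/1.5 = 540 > K1 = 170.
Since the inequalities point opposite ways, species 2 can invade but species 1 cannot.

species 2 excludes species 1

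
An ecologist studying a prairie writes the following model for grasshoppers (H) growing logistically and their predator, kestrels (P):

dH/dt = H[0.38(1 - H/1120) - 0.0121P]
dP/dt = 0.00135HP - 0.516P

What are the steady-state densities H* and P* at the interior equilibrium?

From dP/dt = 0 with P > 0: 0.00135H* = 0.516, so H* = 382.
Substitute into dH/dt = 0: 0.38(1 - 382/1120) = 0.0121P*.
The bracket is 0.659, giving P* = 0.25/0.0121 = 20.7.

H* ≈ 382, P* ≈ 20.7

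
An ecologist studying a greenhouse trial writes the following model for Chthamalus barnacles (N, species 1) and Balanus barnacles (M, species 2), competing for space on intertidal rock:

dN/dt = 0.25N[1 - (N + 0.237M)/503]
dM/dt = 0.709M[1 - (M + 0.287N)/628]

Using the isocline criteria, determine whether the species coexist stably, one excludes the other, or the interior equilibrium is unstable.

Compare the nullcline intercepts: K1/α12 = 503/0.237 = 2120 > K2 = 628; K2/α21 = 628/0.287 = 2190 > K1 = 503.
Since both inequalities hold, each species can invade when rare, so the interior equilibrium is stable.

stable coexistence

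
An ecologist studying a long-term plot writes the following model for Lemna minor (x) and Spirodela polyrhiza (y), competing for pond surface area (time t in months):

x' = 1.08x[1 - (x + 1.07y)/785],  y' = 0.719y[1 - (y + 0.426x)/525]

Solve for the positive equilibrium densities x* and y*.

Setting both brackets to zero gives the nullclines x + 1.07y = 785 and 0.426x + y = 525.
Substituting y = 525 - 0.426x into the first: x(1 - 1.07·0.426) = 785 - 1.07·525.
So x* = 223/0.544 = 410, and then y* = 525 - 0.426·410 = 350.

x* ≈ 410, y* ≈ 350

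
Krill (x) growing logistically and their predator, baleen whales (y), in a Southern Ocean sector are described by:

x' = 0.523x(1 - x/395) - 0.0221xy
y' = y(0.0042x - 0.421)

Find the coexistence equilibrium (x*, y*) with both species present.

x* ≈ 100, y* ≈ 17.7

From dy/dt = 0 with y > 0: 0.0042x* = 0.421, so x* = 100.
Substitute into dx/dt = 0: 0.523(1 - 100/395) = 0.0221y*.
The bracket is 0.746, giving y* = 0.39/0.0221 = 17.7.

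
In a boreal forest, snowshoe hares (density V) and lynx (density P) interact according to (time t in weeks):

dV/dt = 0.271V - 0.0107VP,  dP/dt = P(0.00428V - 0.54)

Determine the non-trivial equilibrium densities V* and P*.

V* ≈ 126, P* ≈ 25.3

Set dP/dt = 0 with P > 0: 0.00428V - 0.54 = 0, so V* = 0.54/0.00428 = 126.
Set dV/dt = 0 with V > 0: 0.271 - 0.0107P = 0, so P* = 0.271/0.0107 = 25.3.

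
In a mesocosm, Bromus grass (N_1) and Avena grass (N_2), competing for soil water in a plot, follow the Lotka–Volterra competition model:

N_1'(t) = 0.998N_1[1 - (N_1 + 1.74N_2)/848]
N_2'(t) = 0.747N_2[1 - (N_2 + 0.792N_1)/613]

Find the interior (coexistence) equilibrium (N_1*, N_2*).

Setting both brackets to zero gives the nullclines N_1 + 1.74N_2 = 848 and 0.792N_1 + N_2 = 613.
Substituting N_2 = 613 - 0.792N_1 into the first: N_1(1 - 1.74·0.792) = 848 - 1.74·613.
So N_1* = -219/-0.378 = 578, and then N_2* = 613 - 0.792·578 = 155.

N_1* ≈ 578, N_2* ≈ 155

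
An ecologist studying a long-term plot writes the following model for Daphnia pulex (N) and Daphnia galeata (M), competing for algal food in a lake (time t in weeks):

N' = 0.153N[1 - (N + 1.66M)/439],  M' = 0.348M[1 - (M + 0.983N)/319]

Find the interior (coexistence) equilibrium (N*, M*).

N* ≈ 143, M* ≈ 178

Setting both brackets to zero gives the nullclines N + 1.66M = 439 and 0.983N + M = 319.
Substituting M = 319 - 0.983N into the first: N(1 - 1.66·0.983) = 439 - 1.66·319.
So N* = -90.5/-0.632 = 143, and then M* = 319 - 0.983·143 = 178.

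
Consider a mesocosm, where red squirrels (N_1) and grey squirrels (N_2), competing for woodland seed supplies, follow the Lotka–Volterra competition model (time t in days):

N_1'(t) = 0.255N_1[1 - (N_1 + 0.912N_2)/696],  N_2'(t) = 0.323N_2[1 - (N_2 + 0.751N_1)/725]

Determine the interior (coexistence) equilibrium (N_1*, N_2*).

Setting both brackets to zero gives the nullclines N_1 + 0.912N_2 = 696 and 0.751N_1 + N_2 = 725.
Substituting N_2 = 725 - 0.751N_1 into the first: N_1(1 - 0.912·0.751) = 696 - 0.912·725.
So N_1* = 34.8/0.315 = 110, and then N_2* = 725 - 0.751·110 = 642.

N_1* ≈ 110, N_2* ≈ 642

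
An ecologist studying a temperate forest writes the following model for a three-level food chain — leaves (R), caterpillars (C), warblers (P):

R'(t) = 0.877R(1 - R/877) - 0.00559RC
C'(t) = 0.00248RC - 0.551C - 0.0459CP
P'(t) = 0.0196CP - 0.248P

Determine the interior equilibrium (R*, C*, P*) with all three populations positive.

From dP/dt = 0: 0.0196C* = 0.248, so C* = 12.7.
From dR/dt = 0: 0.877(1 - R*/877) = 0.00559·12.7, giving R* = 877·(1 - 0.0807) = 806.
From dC/dt = 0: 0.00248·806 - 0.551 = 0.0459P*, so P* = 1.45/0.0459 = 31.6.

R* ≈ 806, C* ≈ 12.7, P* ≈ 31.6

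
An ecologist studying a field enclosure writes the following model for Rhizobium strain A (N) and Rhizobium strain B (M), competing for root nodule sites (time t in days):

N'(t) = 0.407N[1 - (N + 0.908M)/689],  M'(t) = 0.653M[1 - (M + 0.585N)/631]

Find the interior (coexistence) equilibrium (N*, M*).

N* ≈ 248, M* ≈ 486

Setting both brackets to zero gives the nullclines N + 0.908M = 689 and 0.585N + M = 631.
Substituting M = 631 - 0.585N into the first: N(1 - 0.908·0.585) = 689 - 0.908·631.
So N* = 116/0.469 = 248, and then M* = 631 - 0.585·248 = 486.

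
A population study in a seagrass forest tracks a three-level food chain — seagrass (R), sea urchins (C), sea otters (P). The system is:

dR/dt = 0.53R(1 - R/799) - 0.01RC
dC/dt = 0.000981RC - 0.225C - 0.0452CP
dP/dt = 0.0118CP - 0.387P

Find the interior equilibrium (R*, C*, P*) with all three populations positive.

From dP/dt = 0: 0.0118C* = 0.387, so C* = 32.8.
From dR/dt = 0: 0.53(1 - R*/799) = 0.01·32.8, giving R* = 799·(1 - 0.619) = 305.
From dC/dt = 0: 0.000981·305 - 0.225 = 0.0452P*, so P* = 0.0738/0.0452 = 1.63.

R* ≈ 305, C* ≈ 32.8, P* ≈ 1.63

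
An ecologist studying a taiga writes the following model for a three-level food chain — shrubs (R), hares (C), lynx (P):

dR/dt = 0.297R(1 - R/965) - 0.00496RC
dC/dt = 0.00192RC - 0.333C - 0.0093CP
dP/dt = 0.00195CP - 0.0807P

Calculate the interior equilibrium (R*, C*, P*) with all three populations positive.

R* ≈ 298, C* ≈ 41.4, P* ≈ 25.7

From dP/dt = 0: 0.00195C* = 0.0807, so C* = 41.4.
From dR/dt = 0: 0.297(1 - R*/965) = 0.00496·41.4, giving R* = 965·(1 - 0.691) = 298.
From dC/dt = 0: 0.00192·298 - 0.333 = 0.0093P*, so P* = 0.239/0.0093 = 25.7.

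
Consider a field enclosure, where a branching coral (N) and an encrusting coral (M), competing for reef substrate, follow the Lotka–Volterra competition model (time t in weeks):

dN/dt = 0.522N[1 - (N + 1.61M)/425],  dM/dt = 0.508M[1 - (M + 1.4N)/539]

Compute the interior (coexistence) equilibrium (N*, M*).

Setting both brackets to zero gives the nullclines N + 1.61M = 425 and 1.4N + M = 539.
Substituting M = 539 - 1.4N into the first: N(1 - 1.61·1.4) = 425 - 1.61·539.
So N* = -443/-1.25 = 353, and then M* = 539 - 1.4·353 = 44.7.

N* ≈ 353, M* ≈ 44.7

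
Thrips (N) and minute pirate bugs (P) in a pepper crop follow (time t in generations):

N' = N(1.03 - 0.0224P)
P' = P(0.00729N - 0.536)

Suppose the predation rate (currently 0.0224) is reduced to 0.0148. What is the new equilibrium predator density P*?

P* ≈ 69.6

At the interior fixed point, setting dN/dt = 0 with N > 0 fixes P* = (prey growth rate)/(NP coefficient) — independent of the other coefficients.
With the change, P* = 1.03/0.0148 = 69.6; it rises from 46.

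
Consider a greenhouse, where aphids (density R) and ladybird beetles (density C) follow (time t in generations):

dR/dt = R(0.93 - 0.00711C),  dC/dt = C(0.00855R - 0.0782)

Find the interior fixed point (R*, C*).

Set dC/dt = 0 with C > 0: 0.00855R - 0.0782 = 0, so R* = 0.0782/0.00855 = 9.15.
Set dR/dt = 0 with R > 0: 0.93 - 0.00711C = 0, so C* = 0.93/0.00711 = 131.

R* ≈ 9.15, C* ≈ 131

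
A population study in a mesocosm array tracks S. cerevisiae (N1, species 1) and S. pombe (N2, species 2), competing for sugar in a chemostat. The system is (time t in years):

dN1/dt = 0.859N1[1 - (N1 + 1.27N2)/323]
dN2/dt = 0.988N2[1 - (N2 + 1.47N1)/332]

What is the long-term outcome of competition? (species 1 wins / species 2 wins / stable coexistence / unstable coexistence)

unstable coexistence (outcome depends on initial conditions)

Compare the nullcline intercepts: K1/α12 = 323/1.27 = 254 < K2 = 332; K2/α21 = 332/1.47 = 226 < K1 = 323.
Since both are reversed, neither can invade when rare; the interior point is a saddle.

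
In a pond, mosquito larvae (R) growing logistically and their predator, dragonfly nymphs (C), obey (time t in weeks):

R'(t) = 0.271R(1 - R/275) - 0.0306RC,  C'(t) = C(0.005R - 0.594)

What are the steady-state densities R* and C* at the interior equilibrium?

R* ≈ 119, C* ≈ 5.03

From dC/dt = 0 with C > 0: 0.005R* = 0.594, so R* = 119.
Substitute into dR/dt = 0: 0.271(1 - 119/275) = 0.0306C*.
The bracket is 0.568, giving C* = 0.154/0.0306 = 5.03.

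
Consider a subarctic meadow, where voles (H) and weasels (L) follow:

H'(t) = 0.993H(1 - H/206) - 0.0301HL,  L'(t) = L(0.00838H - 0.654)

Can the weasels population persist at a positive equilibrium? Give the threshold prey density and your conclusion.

Threshold H = 78; K > 78, so yes, the predator persists.

The predator equation gives dL/dt > 0 only when H > 0.654/0.00838 = 78.
Without the predator, H → K = 206. Since 206 > 78, the predator can invade and persist.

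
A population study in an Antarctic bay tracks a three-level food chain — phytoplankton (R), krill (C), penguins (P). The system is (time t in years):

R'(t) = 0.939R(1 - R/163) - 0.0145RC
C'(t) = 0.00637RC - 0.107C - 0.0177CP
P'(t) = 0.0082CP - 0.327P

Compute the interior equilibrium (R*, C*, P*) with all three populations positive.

R* ≈ 62.6, C* ≈ 39.9, P* ≈ 16.5

From dP/dt = 0: 0.0082C* = 0.327, so C* = 39.9.
From dR/dt = 0: 0.939(1 - R*/163) = 0.0145·39.9, giving R* = 163·(1 - 0.616) = 62.6.
From dC/dt = 0: 0.00637·62.6 - 0.107 = 0.0177P*, so P* = 0.292/0.0177 = 16.5.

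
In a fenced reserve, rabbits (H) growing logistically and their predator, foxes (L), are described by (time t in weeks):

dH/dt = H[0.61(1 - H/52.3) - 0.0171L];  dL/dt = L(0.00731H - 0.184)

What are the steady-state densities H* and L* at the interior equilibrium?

H* ≈ 25.2, L* ≈ 18.5

From dL/dt = 0 with L > 0: 0.00731H* = 0.184, so H* = 25.2.
Substitute into dH/dt = 0: 0.61(1 - 25.2/52.3) = 0.0171L*.
The bracket is 0.519, giving L* = 0.316/0.0171 = 18.5.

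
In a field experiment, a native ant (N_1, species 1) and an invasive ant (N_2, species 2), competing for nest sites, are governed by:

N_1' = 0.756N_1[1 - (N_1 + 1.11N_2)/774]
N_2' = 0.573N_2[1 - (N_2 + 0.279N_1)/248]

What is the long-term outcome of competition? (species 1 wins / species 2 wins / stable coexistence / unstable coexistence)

Compare the nullcline intercepts: K1/α12 = 774/1.11 = 697 > K2 = 248; K2/α21 = 248/0.279 = 889 > K1 = 774.
Since both inequalities hold, each species can invade when rare, so the interior equilibrium is stable.

stable coexistence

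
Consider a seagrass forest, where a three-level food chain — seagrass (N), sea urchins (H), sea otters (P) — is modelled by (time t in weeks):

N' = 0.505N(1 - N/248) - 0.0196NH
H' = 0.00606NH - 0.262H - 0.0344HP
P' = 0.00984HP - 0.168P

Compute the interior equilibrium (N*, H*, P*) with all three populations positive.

N* ≈ 83.7, H* ≈ 17.1, P* ≈ 7.12

From dP/dt = 0: 0.00984H* = 0.168, so H* = 17.1.
From dN/dt = 0: 0.505(1 - N*/248) = 0.0196·17.1, giving N* = 248·(1 - 0.663) = 83.7.
From dH/dt = 0: 0.00606·83.7 - 0.262 = 0.0344P*, so P* = 0.245/0.0344 = 7.12.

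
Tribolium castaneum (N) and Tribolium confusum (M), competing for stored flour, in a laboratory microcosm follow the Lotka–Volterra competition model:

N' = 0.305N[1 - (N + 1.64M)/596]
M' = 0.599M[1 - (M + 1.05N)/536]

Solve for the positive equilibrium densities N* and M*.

N* ≈ 392, M* ≈ 124

Setting both brackets to zero gives the nullclines N + 1.64M = 596 and 1.05N + M = 536.
Substituting M = 536 - 1.05N into the first: N(1 - 1.64·1.05) = 596 - 1.64·536.
So N* = -283/-0.722 = 392, and then M* = 536 - 1.05·392 = 124.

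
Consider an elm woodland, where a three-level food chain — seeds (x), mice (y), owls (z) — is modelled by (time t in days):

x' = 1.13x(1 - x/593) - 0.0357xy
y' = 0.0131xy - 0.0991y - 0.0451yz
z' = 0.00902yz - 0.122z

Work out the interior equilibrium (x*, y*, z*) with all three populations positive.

From dz/dt = 0: 0.00902y* = 0.122, so y* = 13.5.
From dx/dt = 0: 1.13(1 - x*/593) = 0.0357·13.5, giving x* = 593·(1 - 0.427) = 340.
From dy/dt = 0: 0.0131·340 - 0.0991 = 0.0451z*, so z* = 4.35/0.0451 = 96.4.

x* ≈ 340, y* ≈ 13.5, z* ≈ 96.4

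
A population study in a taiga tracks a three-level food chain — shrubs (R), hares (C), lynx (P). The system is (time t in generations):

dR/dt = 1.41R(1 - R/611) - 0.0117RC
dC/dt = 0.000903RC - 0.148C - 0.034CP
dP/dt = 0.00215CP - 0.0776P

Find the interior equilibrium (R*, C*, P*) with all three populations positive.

R* ≈ 428, C* ≈ 36.1, P* ≈ 7.01

From dP/dt = 0: 0.00215C* = 0.0776, so C* = 36.1.
From dR/dt = 0: 1.41(1 - R*/611) = 0.0117·36.1, giving R* = 611·(1 - 0.299) = 428.
From dC/dt = 0: 0.000903·428 - 0.148 = 0.034P*, so P* = 0.238/0.034 = 7.01.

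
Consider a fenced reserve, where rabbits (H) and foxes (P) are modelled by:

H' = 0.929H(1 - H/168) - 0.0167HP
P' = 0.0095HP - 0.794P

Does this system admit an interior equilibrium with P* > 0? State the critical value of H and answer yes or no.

Threshold H = 83.6; K > 83.6, so yes, the predator persists.

The predator equation gives dP/dt > 0 only when H > 0.794/0.0095 = 83.6.
Without the predator, H → K = 168. Since 168 > 83.6, the predator can invade and persist.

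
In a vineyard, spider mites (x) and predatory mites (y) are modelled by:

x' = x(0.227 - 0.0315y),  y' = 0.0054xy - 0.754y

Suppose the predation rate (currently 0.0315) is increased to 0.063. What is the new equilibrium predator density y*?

At the interior fixed point, setting dx/dt = 0 with x > 0 fixes y* = (prey growth rate)/(xy coefficient) — independent of the other coefficients.
With the change, y* = 0.227/0.063 = 3.6; it falls from 7.21.

y* ≈ 3.6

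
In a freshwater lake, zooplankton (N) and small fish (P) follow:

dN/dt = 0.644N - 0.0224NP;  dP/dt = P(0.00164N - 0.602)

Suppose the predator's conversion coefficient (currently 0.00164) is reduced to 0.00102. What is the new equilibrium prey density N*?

N* ≈ 590

At the interior fixed point, setting dP/dt = 0 with P > 0 fixes N* = (predator death rate)/(NP coefficient) — independent of the other coefficients.
With the change, N* = 0.602/0.00102 = 590; it rises from 367.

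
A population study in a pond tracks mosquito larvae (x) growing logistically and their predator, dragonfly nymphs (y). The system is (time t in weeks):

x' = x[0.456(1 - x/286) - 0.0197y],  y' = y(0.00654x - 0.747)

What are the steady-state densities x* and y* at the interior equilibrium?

x* ≈ 114, y* ≈ 13.9

From dy/dt = 0 with y > 0: 0.00654x* = 0.747, so x* = 114.
Substitute into dx/dt = 0: 0.456(1 - 114/286) = 0.0197y*.
The bracket is 0.601, giving y* = 0.274/0.0197 = 13.9.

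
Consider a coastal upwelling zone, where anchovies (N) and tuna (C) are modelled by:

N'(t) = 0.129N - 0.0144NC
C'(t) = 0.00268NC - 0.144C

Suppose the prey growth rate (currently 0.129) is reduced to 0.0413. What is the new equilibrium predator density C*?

C* ≈ 2.87

At the interior fixed point, setting dN/dt = 0 with N > 0 fixes C* = (prey growth rate)/(NC coefficient) — independent of the other coefficients.
With the change, C* = 0.0413/0.0144 = 2.87; it falls from 8.96.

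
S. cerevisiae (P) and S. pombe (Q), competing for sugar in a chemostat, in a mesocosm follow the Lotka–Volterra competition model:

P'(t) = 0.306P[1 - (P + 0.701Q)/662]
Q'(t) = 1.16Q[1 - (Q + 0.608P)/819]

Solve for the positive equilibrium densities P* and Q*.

P* ≈ 153, Q* ≈ 726

Setting both brackets to zero gives the nullclines P + 0.701Q = 662 and 0.608P + Q = 819.
Substituting Q = 819 - 0.608P into the first: P(1 - 0.701·0.608) = 662 - 0.701·819.
So P* = 87.9/0.574 = 153, and then Q* = 819 - 0.608·153 = 726.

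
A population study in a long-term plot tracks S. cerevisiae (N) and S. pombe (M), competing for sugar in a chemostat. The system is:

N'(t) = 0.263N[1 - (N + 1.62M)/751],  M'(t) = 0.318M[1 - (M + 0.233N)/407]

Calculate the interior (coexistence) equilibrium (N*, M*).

N* ≈ 147, M* ≈ 373

Setting both brackets to zero gives the nullclines N + 1.62M = 751 and 0.233N + M = 407.
Substituting M = 407 - 0.233N into the first: N(1 - 1.62·0.233) = 751 - 1.62·407.
So N* = 91.7/0.623 = 147, and then M* = 407 - 0.233·147 = 373.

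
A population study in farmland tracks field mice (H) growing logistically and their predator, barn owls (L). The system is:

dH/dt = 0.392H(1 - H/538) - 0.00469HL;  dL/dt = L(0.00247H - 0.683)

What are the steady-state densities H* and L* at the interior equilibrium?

From dL/dt = 0 with L > 0: 0.00247H* = 0.683, so H* = 277.
Substitute into dH/dt = 0: 0.392(1 - 277/538) = 0.00469L*.
The bracket is 0.486, giving L* = 0.191/0.00469 = 40.6.

H* ≈ 277, L* ≈ 40.6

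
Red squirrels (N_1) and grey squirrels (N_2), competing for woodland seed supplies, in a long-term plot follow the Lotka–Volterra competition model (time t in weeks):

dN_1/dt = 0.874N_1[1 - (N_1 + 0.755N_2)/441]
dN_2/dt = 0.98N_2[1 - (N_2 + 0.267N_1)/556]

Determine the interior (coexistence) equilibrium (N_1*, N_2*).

Setting both brackets to zero gives the nullclines N_1 + 0.755N_2 = 441 and 0.267N_1 + N_2 = 556.
Substituting N_2 = 556 - 0.267N_1 into the first: N_1(1 - 0.755·0.267) = 441 - 0.755·556.
So N_1* = 21.2/0.798 = 26.6, and then N_2* = 556 - 0.267·26.6 = 549.

N_1* ≈ 26.6, N_2* ≈ 549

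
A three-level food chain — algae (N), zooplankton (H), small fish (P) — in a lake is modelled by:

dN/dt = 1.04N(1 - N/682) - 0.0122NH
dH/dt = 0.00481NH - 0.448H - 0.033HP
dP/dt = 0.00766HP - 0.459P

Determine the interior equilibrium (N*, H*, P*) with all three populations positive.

From dP/dt = 0: 0.00766H* = 0.459, so H* = 59.9.
From dN/dt = 0: 1.04(1 - N*/682) = 0.0122·59.9, giving N* = 682·(1 - 0.703) = 203.
From dH/dt = 0: 0.00481·203 - 0.448 = 0.033P*, so P* = 0.527/0.033 = 16.

N* ≈ 203, H* ≈ 59.9, P* ≈ 16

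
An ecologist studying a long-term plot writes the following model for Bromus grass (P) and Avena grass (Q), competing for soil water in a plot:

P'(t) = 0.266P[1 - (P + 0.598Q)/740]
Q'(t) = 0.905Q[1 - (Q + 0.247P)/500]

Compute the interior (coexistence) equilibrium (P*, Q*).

P* ≈ 517, Q* ≈ 372

Setting both brackets to zero gives the nullclines P + 0.598Q = 740 and 0.247P + Q = 500.
Substituting Q = 500 - 0.247P into the first: P(1 - 0.598·0.247) = 740 - 0.598·500.
So P* = 441/0.852 = 517, and then Q* = 500 - 0.247·517 = 372.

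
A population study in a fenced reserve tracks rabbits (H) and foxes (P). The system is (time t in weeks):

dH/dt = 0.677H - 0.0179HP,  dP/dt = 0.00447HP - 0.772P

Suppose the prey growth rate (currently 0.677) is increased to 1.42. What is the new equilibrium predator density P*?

At the interior fixed point, setting dH/dt = 0 with H > 0 fixes P* = (prey growth rate)/(HP coefficient) — independent of the other coefficients.
With the change, P* = 1.42/0.0179 = 79.3; it rises from 37.8.

P* ≈ 79.3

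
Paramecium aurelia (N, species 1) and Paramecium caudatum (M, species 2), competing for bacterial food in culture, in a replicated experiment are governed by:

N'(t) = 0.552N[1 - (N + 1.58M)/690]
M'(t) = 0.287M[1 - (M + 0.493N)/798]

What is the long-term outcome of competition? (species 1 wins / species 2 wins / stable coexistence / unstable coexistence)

species 2 excludes species 1

Compare the nullcline intercepts: K1/α12 = 690/1.58 = 437 < K2 = 798; K2/α21 = 798/0.493 = 1620 > K1 = 690.
Since the inequalities point opposite ways, species 2 can invade but species 1 cannot.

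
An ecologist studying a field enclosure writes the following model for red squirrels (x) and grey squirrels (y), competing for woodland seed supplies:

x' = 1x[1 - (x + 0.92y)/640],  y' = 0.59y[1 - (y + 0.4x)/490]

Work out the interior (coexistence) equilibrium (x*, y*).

Setting both brackets to zero gives the nullclines x + 0.92y = 640 and 0.4x + y = 490.
Substituting y = 490 - 0.4x into the first: x(1 - 0.92·0.4) = 640 - 0.92·490.
So x* = 189/0.632 = 299, and then y* = 490 - 0.4·299 = 370.

x* ≈ 299, y* ≈ 370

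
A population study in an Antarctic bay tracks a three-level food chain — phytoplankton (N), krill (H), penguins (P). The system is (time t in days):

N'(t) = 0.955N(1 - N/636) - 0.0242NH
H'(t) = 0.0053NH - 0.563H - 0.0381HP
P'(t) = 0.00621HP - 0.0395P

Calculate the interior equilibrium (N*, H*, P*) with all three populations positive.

N* ≈ 533, H* ≈ 6.36, P* ≈ 59.4

From dP/dt = 0: 0.00621H* = 0.0395, so H* = 6.36.
From dN/dt = 0: 0.955(1 - N*/636) = 0.0242·6.36, giving N* = 636·(1 - 0.161) = 533.
From dH/dt = 0: 0.0053·533 - 0.563 = 0.0381P*, so P* = 2.26/0.0381 = 59.4.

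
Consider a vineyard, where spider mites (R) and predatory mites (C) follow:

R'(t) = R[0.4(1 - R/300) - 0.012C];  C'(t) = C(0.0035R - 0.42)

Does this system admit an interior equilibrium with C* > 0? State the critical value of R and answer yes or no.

Threshold R = 120; K > 120, so yes, the predator persists.

The predator equation gives dC/dt > 0 only when R > 0.42/0.0035 = 120.
Without the predator, R → K = 300. Since 300 > 120, the predator can invade and persist.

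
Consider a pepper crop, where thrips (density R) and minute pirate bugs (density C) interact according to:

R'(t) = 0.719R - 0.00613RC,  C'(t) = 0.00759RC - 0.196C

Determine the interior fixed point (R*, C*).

Set dC/dt = 0 with C > 0: 0.00759R - 0.196 = 0, so R* = 0.196/0.00759 = 25.8.
Set dR/dt = 0 with R > 0: 0.719 - 0.00613C = 0, so C* = 0.719/0.00613 = 117.

R* ≈ 25.8, C* ≈ 117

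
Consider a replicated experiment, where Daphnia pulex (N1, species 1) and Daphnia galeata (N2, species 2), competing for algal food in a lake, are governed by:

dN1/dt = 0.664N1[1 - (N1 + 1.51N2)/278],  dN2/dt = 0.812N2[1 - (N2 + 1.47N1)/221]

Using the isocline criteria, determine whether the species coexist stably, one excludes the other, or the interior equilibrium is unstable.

Compare the nullcline intercepts: K1/α12 = 278/1.51 = 184 < K2 = 221; K2/α21 = 221/1.47 = 150 < K1 = 278.
Since both are reversed, neither can invade when rare; the interior point is a saddle.

unstable coexistence (outcome depends on initial conditions)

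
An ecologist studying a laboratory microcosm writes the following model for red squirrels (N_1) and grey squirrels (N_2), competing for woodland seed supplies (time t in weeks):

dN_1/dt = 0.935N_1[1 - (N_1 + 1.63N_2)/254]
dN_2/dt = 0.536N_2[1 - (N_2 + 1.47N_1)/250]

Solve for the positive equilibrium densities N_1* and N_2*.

Setting both brackets to zero gives the nullclines N_1 + 1.63N_2 = 254 and 1.47N_1 + N_2 = 250.
Substituting N_2 = 250 - 1.47N_1 into the first: N_1(1 - 1.63·1.47) = 254 - 1.63·250.
So N_1* = -154/-1.4 = 110, and then N_2* = 250 - 1.47·110 = 88.4.

N_1* ≈ 110, N_2* ≈ 88.4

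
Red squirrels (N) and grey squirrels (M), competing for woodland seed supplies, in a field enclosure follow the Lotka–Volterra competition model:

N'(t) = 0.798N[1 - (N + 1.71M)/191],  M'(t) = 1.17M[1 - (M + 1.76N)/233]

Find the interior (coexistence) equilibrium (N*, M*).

N* ≈ 103, M* ≈ 51.3

Setting both brackets to zero gives the nullclines N + 1.71M = 191 and 1.76N + M = 233.
Substituting M = 233 - 1.76N into the first: N(1 - 1.71·1.76) = 191 - 1.71·233.
So N* = -207/-2.01 = 103, and then M* = 233 - 1.76·103 = 51.3.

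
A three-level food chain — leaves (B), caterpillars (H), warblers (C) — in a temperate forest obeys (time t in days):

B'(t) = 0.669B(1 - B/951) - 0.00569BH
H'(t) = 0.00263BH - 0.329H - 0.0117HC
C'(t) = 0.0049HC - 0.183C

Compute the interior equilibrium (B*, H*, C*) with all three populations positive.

From dC/dt = 0: 0.0049H* = 0.183, so H* = 37.3.
From dB/dt = 0: 0.669(1 - B*/951) = 0.00569·37.3, giving B* = 951·(1 - 0.318) = 649.
From dH/dt = 0: 0.00263·649 - 0.329 = 0.0117C*, so C* = 1.38/0.0117 = 118.

B* ≈ 649, H* ≈ 37.3, C* ≈ 118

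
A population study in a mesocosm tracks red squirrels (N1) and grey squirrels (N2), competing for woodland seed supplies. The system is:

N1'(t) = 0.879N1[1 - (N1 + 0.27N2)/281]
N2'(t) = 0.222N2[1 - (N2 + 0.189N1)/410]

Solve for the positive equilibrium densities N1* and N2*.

Setting both brackets to zero gives the nullclines N1 + 0.27N2 = 281 and 0.189N1 + N2 = 410.
Substituting N2 = 410 - 0.189N1 into the first: N1(1 - 0.27·0.189) = 281 - 0.27·410.
So N1* = 170/0.949 = 179, and then N2* = 410 - 0.189·179 = 376.

N1* ≈ 179, N2* ≈ 376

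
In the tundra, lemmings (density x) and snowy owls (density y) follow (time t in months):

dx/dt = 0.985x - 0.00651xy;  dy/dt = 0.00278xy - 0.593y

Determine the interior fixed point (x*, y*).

x* ≈ 213, y* ≈ 151

Set dy/dt = 0 with y > 0: 0.00278x - 0.593 = 0, so x* = 0.593/0.00278 = 213.
Set dx/dt = 0 with x > 0: 0.985 - 0.00651y = 0, so y* = 0.985/0.00651 = 151.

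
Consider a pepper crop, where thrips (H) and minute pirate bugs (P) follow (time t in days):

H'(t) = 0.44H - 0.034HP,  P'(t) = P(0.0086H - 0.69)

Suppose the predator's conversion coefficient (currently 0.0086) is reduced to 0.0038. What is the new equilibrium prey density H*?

H* ≈ 182

At the interior fixed point, setting dP/dt = 0 with P > 0 fixes H* = (predator death rate)/(HP coefficient) — independent of the other coefficients.
With the change, H* = 0.69/0.0038 = 182; it rises from 80.2.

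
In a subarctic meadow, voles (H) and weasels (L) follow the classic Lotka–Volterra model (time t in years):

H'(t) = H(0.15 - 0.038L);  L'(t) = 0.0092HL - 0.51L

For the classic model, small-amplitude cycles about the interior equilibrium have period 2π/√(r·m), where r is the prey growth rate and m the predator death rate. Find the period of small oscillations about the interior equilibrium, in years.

T ≈ 22.7 years

Here r = 0.15 and m = 0.51, so r·m = 0.0765.
ω = √0.0765 = 0.277 per year, hence T = 2π/ω ≈ 22.7 years.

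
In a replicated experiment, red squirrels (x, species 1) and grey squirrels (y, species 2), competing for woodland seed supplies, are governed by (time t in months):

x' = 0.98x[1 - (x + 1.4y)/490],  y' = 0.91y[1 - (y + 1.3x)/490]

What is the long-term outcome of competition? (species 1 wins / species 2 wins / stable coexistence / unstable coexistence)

Compare the nullcline intercepts: K1/α12 = 490/1.4 = 350 < K2 = 490; K2/α21 = 490/1.3 = 377 < K1 = 490.
Since both are reversed, neither can invade when rare; the interior point is a saddle.

unstable coexistence (outcome depends on initial conditions)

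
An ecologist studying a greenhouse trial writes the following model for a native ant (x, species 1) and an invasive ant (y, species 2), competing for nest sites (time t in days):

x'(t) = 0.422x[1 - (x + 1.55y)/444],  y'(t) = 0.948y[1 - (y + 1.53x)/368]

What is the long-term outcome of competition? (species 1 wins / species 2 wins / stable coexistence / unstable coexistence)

Compare the nullcline intercepts: K1/α12 = 444/1.55 = 286 < K2 = 368; K2/α21 = 368/1.53 = 241 < K1 = 444.
Since both are reversed, neither can invade when rare; the interior point is a saddle.

unstable coexistence (outcome depends on initial conditions)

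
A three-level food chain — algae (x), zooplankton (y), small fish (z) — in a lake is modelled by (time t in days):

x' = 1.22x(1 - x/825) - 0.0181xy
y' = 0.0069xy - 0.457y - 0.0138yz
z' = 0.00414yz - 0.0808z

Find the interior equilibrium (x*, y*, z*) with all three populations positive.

From dz/dt = 0: 0.00414y* = 0.0808, so y* = 19.5.
From dx/dt = 0: 1.22(1 - x*/825) = 0.0181·19.5, giving x* = 825·(1 - 0.29) = 586.
From dy/dt = 0: 0.0069·586 - 0.457 = 0.0138z*, so z* = 3.59/0.0138 = 260.

x* ≈ 586, y* ≈ 19.5, z* ≈ 260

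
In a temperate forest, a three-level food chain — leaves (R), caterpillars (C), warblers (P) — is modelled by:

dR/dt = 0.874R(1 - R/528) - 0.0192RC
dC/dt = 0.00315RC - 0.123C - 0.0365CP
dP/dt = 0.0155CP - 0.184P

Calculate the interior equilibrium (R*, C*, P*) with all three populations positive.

From dP/dt = 0: 0.0155C* = 0.184, so C* = 11.9.
From dR/dt = 0: 0.874(1 - R*/528) = 0.0192·11.9, giving R* = 528·(1 - 0.261) = 390.
From dC/dt = 0: 0.00315·390 - 0.123 = 0.0365P*, so P* = 1.11/0.0365 = 30.3.

R* ≈ 390, C* ≈ 11.9, P* ≈ 30.3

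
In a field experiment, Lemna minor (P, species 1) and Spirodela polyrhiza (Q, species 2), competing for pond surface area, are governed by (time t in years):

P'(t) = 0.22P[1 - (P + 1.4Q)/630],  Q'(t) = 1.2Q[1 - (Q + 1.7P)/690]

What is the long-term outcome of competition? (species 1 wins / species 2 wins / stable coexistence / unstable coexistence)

unstable coexistence (outcome depends on initial conditions)

Compare the nullcline intercepts: K1/α12 = 630/1.4 = 450 < K2 = 690; K2/α21 = 690/1.7 = 406 < K1 = 630.
Since both are reversed, neither can invade when rare; the interior point is a saddle.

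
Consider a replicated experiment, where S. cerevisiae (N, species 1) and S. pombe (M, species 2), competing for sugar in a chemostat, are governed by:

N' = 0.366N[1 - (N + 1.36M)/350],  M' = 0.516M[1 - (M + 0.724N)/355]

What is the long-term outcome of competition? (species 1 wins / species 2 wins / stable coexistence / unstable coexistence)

species 2 excludes species 1

Compare the nullcline intercepts: K1/α12 = 350/1.36 = 257 < K2 = 355; K2/α21 = 355/0.724 = 490 > K1 = 350.
Since the inequalities point opposite ways, species 2 can invade but species 1 cannot.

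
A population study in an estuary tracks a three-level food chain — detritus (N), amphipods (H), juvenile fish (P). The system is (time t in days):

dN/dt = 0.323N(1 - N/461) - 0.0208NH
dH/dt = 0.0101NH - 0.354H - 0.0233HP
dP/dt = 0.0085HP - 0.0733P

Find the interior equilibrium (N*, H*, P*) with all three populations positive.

From dP/dt = 0: 0.0085H* = 0.0733, so H* = 8.62.
From dN/dt = 0: 0.323(1 - N*/461) = 0.0208·8.62, giving N* = 461·(1 - 0.555) = 205.
From dH/dt = 0: 0.0101·205 - 0.354 = 0.0233P*, so P* = 1.72/0.0233 = 73.7.

N* ≈ 205, H* ≈ 8.62, P* ≈ 73.7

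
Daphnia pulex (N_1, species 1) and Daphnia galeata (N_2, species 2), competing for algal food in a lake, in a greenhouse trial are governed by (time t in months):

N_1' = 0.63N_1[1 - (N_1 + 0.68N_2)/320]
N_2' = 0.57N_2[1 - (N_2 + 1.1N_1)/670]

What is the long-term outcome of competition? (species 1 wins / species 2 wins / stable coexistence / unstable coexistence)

Compare the nullcline intercepts: K1/α12 = 320/0.68 = 471 < K2 = 670; K2/α21 = 670/1.1 = 609 > K1 = 320.
Since the inequalities point opposite ways, species 2 can invade but species 1 cannot.

species 2 excludes species 1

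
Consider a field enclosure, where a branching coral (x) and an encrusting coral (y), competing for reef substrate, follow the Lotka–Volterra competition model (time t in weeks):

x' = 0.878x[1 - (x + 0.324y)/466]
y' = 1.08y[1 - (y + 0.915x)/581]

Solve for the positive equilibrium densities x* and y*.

Setting both brackets to zero gives the nullclines x + 0.324y = 466 and 0.915x + y = 581.
Substituting y = 581 - 0.915x into the first: x(1 - 0.324·0.915) = 466 - 0.324·581.
So x* = 278/0.704 = 395, and then y* = 581 - 0.915·395 = 220.

x* ≈ 395, y* ≈ 220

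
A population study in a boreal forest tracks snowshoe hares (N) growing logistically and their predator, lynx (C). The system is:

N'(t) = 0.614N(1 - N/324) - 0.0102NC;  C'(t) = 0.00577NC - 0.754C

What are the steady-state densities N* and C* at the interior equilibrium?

From dC/dt = 0 with C > 0: 0.00577N* = 0.754, so N* = 131.
Substitute into dN/dt = 0: 0.614(1 - 131/324) = 0.0102C*.
The bracket is 0.597, giving C* = 0.366/0.0102 = 35.9.

N* ≈ 131, C* ≈ 35.9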